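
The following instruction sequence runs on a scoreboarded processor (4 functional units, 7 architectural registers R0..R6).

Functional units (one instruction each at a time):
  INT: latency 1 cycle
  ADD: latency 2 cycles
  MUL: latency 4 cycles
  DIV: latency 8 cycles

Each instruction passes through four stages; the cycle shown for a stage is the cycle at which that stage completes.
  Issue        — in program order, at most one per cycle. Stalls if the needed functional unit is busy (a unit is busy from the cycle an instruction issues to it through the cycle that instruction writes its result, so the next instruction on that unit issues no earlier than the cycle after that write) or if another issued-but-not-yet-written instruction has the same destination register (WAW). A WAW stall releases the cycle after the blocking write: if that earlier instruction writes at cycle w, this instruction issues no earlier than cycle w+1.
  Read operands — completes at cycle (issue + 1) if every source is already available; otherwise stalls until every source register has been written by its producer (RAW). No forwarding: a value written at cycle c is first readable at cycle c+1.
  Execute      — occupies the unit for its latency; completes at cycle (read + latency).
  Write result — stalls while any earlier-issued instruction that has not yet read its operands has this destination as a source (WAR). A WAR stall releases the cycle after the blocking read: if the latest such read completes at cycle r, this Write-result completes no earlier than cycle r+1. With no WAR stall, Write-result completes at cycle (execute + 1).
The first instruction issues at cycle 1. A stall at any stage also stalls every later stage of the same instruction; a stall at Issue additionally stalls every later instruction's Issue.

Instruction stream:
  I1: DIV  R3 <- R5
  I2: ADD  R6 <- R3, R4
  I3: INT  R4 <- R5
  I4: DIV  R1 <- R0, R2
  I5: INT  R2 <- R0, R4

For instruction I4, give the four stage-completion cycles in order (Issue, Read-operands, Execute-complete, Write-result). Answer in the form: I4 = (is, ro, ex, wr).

[1] I1 issues→DIV
[2] I1 reads; I2 issues→ADD
[3] I3 issues→INT
[4] I3 reads
[5] I3 exec-done
[10] I1 exec-done
[11] I1 writes R3
[12] I2 reads; I4 issues→DIV
[13] I3 writes R4; I4 reads
[14] I2 exec-done; I5 issues→INT
[15] I2 writes R6; I5 reads
[16] I5 exec-done
[17] I5 writes R2
[21] I4 exec-done
[22] I4 writes R1

I4 = (12, 13, 21, 22)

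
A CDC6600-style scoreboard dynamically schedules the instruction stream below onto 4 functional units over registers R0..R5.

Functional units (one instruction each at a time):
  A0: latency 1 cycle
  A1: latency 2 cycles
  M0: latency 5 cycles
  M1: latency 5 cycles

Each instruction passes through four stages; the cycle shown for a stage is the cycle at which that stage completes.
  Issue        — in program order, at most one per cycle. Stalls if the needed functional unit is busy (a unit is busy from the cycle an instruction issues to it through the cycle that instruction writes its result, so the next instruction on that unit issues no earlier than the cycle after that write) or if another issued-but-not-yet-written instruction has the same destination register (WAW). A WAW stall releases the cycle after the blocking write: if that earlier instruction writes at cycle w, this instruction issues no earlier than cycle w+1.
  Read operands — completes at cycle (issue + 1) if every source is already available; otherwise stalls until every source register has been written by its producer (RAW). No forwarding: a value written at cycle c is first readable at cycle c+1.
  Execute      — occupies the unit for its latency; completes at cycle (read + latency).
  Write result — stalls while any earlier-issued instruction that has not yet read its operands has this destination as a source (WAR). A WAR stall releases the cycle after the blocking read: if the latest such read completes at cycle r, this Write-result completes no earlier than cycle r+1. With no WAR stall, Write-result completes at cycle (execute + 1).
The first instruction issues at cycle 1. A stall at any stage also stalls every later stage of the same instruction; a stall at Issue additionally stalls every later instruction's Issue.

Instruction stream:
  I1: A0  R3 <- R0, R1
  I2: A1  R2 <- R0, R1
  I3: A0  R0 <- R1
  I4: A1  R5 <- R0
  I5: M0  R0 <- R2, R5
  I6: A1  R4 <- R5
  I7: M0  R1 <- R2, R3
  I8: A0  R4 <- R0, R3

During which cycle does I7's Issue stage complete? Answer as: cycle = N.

cycle = 20

[I1] 1/2/3/4
[I2] 2/3/5/6
[I3] 5/6/7/8  (struct: A0 busy until I1 writes@4)
[I4] 7/9/11/12  (struct: A1 busy until I2 writes@6; RAW R0: wait I3 write@8)
[I5] 9/13/18/19  (WAW R0: wait I3 write@8; RAW R5: wait I4 write@12)
[I6] 13/14/16/17  (struct: A1 busy until I4 writes@12)
[I7] 20/21/26/27  (struct: M0 busy until I5 writes@19)
[I8] 21/22/23/24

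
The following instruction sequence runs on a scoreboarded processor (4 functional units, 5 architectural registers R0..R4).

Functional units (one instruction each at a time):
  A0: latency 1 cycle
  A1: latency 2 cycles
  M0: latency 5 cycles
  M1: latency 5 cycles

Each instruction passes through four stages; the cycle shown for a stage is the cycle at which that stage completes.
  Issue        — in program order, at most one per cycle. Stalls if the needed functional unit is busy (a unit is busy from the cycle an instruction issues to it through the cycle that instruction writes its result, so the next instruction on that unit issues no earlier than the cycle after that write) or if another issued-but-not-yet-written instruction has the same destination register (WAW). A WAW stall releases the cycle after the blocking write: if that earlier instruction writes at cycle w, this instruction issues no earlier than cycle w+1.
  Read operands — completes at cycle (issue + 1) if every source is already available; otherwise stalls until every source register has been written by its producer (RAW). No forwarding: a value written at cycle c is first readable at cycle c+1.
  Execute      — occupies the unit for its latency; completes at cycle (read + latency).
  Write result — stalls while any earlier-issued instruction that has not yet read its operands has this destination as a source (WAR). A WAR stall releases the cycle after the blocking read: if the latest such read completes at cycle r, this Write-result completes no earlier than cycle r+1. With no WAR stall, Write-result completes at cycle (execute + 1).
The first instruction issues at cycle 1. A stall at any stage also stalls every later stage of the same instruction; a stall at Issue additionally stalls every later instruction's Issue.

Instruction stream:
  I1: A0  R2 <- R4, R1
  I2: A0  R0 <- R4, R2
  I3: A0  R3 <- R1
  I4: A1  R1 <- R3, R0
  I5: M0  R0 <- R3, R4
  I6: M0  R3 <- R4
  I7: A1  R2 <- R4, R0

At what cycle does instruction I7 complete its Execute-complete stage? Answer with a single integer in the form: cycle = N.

cycle = 24

[1] I1→A0
[2] I1 RO
[3] I1 EX
[4] I1 WR R2
[5] I2→A0
[6] I2 RO
[7] I2 EX
[8] I2 WR R0
[9] I3→A0
[10] I3 RO · I4→A1
[11] I3 EX · I5→M0
[12] I3 WR R3
[13] I4 RO · I5 RO
[15] I4 EX
[16] I4 WR R1
[18] I5 EX
[19] I5 WR R0
[20] I6→M0
[21] I6 RO · I7→A1
[22] I7 RO
[24] I7 EX
[25] I7 WR R2
[26] I6 EX
[27] I6 WR R3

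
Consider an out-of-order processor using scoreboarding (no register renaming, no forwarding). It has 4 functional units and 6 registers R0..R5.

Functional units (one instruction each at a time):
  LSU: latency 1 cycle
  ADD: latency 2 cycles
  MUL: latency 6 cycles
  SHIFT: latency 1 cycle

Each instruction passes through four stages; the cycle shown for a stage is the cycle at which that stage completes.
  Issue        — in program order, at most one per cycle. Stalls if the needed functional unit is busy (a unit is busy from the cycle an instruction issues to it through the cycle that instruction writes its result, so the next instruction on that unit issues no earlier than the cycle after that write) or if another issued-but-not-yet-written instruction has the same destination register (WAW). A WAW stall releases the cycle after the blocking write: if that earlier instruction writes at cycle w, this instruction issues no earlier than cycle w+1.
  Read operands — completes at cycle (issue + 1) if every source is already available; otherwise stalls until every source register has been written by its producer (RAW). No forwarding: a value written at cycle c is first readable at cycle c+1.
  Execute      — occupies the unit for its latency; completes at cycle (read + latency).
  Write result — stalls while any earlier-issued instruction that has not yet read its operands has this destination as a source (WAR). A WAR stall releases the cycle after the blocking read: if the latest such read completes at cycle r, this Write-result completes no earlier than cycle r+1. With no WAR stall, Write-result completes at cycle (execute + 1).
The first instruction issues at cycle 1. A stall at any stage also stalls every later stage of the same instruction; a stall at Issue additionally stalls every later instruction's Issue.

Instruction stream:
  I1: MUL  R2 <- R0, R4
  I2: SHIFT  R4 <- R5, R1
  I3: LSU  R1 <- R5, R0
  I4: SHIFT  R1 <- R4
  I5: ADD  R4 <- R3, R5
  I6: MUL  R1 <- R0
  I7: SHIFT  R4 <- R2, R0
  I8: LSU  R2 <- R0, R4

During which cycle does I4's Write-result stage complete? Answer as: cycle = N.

cycle = 10

cycle 1: issue I1 (MUL)
cycle 2: I1 read-ops | issue I2 (SHIFT)
cycle 3: I2 read-ops | issue I3 (LSU)
cycle 4: I2 finished on SHIFT | I3 read-ops
cycle 5: I2→R4 | I3 finished on LSU
cycle 6: I3→R1
cycle 7: issue I4 (SHIFT)
cycle 8: I1 finished on MUL | I4 read-ops | issue I5 (ADD)
cycle 9: I1→R2 | I4 finished on SHIFT | I5 read-ops
cycle 10: I4→R1
cycle 11: I5 finished on ADD | issue I6 (MUL)
cycle 12: I5→R4 | I6 read-ops
cycle 13: issue I7 (SHIFT)
cycle 14: I7 read-ops | issue I8 (LSU)
cycle 15: I7 finished on SHIFT
cycle 16: I7→R4
cycle 17: I8 read-ops
cycle 18: I6 finished on MUL | I8 finished on LSU
cycle 19: I6→R1 | I8→R2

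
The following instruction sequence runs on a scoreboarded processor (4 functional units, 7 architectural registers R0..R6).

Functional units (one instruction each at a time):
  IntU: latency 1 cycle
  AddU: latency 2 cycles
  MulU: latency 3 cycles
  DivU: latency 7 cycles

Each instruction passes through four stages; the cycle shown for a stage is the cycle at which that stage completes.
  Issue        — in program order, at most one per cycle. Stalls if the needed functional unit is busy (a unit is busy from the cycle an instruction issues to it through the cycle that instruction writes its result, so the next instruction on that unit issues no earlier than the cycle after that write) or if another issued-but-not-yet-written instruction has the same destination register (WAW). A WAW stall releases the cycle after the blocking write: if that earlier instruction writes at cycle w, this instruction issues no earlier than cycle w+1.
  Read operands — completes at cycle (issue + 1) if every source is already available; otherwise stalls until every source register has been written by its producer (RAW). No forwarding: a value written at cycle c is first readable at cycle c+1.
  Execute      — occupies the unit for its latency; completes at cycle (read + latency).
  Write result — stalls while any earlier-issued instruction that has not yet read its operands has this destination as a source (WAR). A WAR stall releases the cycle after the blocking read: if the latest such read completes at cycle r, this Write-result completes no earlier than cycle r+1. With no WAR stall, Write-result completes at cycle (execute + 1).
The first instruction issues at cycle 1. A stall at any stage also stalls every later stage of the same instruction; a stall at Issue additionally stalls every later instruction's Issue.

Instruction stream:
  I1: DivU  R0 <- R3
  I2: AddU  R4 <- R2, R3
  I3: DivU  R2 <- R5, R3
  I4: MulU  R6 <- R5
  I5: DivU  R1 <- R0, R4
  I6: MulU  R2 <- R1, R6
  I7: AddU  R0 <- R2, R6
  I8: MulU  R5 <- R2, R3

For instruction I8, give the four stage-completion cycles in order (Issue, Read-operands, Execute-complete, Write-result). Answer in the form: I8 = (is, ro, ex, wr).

c1: I1→DivU
c2: I1 RO | I2→AddU
c3: I2 RO
c5: I2 EX
c6: I2 WR R4
c9: I1 EX
c10: I1 WR R0
c11: I3→DivU
c12: I3 RO | I4→MulU
c13: I4 RO
c16: I4 EX
c17: I4 WR R6
c19: I3 EX
c20: I3 WR R2
c21: I5→DivU
c22: I5 RO | I6→MulU
c23: I7→AddU
c29: I5 EX
c30: I5 WR R1
c31: I6 RO
c34: I6 EX
c35: I6 WR R2
c36: I7 RO | I8→MulU
c37: I8 RO
c38: I7 EX
c39: I7 WR R0
c40: I8 EX
c41: I8 WR R5

I8 = (36, 37, 40, 41)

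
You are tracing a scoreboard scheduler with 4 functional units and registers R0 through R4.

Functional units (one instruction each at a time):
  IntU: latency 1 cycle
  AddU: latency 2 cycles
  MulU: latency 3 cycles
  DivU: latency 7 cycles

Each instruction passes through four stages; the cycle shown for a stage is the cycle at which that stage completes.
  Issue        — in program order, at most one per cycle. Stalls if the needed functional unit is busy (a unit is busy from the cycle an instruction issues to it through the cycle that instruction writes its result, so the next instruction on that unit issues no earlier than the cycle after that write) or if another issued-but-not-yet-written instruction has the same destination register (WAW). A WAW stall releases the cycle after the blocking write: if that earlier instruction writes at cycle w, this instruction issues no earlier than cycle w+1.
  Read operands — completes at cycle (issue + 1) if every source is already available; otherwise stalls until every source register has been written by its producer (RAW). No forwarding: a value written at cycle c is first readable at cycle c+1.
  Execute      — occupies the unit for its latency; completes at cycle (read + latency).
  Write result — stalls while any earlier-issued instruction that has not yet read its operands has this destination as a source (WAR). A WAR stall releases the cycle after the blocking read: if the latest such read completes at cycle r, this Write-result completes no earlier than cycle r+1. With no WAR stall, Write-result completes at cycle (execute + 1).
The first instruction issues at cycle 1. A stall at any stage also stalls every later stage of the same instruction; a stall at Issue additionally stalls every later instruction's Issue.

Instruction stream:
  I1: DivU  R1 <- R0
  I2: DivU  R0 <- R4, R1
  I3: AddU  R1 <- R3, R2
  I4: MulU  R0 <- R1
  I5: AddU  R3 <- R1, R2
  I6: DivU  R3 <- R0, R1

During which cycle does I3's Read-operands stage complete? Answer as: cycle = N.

I1 -> (1, 2, 9, 10)
I2 -> (11, 12, 19, 20)  // struct: DivU busy until I1 writes@10
I3 -> (12, 13, 15, 16)
I4 -> (21, 22, 25, 26)  // WAW R0: wait I2 write@20
I5 -> (22, 23, 25, 26)
I6 -> (27, 28, 35, 36)  // WAW R3: wait I5 write@26

cycle = 13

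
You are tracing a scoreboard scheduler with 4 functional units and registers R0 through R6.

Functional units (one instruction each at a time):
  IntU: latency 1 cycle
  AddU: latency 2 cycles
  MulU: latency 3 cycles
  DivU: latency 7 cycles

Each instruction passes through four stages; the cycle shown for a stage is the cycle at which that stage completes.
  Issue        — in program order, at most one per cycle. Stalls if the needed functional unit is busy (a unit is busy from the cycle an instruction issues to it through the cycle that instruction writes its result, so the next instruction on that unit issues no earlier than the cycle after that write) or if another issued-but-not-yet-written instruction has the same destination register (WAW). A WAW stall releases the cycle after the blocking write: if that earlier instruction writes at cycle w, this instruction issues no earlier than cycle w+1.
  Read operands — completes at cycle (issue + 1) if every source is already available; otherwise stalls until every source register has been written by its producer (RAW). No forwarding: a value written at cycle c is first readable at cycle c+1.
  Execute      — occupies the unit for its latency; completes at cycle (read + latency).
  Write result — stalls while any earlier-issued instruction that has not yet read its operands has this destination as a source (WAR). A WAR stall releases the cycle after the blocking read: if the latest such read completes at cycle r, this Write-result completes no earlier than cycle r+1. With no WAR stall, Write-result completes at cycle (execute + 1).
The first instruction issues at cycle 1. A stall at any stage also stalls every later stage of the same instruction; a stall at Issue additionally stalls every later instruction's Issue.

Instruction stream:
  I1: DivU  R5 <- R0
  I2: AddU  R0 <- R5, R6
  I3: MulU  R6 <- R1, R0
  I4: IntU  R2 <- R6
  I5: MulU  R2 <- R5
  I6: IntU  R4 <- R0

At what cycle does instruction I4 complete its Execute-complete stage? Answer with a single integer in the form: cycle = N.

I1  is:1  ro:2  ex:9  wr:10
I2  is:2  ro:11  ex:13  wr:14  — RAW R5: wait I1 write@10
I3  is:3  ro:15  ex:18  wr:19  — RAW R0: wait I2 write@14
I4  is:4  ro:20  ex:21  wr:22  — RAW R6: wait I3 write@19
I5  is:23  ro:24  ex:27  wr:28  — WAW R2: wait I4 write@22
I6  is:24  ro:25  ex:26  wr:27

cycle = 21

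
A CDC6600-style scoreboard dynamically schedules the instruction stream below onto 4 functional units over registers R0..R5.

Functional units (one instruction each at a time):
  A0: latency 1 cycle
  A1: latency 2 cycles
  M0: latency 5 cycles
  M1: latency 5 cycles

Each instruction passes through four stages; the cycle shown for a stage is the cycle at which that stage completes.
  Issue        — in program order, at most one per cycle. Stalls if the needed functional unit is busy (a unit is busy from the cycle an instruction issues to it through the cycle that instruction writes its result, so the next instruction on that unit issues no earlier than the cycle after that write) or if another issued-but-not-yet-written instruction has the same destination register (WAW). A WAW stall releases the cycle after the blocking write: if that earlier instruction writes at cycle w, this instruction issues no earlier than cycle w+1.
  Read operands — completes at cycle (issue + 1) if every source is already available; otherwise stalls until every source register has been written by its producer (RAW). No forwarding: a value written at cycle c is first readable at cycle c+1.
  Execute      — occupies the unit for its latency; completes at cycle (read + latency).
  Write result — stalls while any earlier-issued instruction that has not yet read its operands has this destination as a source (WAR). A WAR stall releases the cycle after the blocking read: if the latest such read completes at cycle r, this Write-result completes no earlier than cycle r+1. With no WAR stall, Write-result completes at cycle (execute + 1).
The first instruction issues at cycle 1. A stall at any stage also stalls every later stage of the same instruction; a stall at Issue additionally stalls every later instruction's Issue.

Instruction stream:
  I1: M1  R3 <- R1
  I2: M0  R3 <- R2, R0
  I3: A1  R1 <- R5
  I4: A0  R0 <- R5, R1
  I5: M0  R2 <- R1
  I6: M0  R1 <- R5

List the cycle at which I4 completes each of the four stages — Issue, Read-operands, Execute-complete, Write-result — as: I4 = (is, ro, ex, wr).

c1: issue I1 (M1)
c2: I1 read-ops
c7: I1 finished on M1
c8: I1→R3
c9: issue I2 (M0)
c10: I2 read-ops, issue I3 (A1)
c11: I3 read-ops, issue I4 (A0)
c13: I3 finished on A1
c14: I3→R1
c15: I2 finished on M0, I4 read-ops
c16: I2→R3, I4 finished on A0
c17: I4→R0, issue I5 (M0)
c18: I5 read-ops
c23: I5 finished on M0
c24: I5→R2
c25: issue I6 (M0)
c26: I6 read-ops
c31: I6 finished on M0
c32: I6→R1

I4 = (11, 15, 16, 17)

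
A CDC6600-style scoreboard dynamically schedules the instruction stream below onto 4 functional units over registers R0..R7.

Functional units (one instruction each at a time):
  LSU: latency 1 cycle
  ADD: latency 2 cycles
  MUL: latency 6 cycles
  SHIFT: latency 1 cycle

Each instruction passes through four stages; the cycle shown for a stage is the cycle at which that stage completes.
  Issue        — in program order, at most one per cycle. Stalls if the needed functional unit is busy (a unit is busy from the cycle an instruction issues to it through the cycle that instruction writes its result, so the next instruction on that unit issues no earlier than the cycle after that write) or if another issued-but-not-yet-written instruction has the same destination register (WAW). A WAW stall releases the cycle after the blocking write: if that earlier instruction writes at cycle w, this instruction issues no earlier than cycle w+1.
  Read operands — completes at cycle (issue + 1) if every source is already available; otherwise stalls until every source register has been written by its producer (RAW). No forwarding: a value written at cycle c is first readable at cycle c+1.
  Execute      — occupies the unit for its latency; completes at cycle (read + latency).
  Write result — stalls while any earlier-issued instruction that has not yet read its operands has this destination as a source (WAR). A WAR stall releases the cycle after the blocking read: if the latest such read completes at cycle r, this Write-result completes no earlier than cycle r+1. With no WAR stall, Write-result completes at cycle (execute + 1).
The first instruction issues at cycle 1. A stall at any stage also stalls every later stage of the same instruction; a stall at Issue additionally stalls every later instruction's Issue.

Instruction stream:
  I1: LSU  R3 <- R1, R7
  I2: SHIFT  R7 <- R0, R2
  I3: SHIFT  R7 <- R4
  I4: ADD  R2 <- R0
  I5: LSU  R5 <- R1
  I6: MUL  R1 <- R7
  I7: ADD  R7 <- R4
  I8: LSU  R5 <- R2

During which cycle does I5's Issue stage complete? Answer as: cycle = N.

t=1  I1→LSU
t=2  I1 RO, I2→SHIFT
t=3  I1 EX, I2 RO
t=4  I1 WR R3, I2 EX
t=5  I2 WR R7
t=6  I3→SHIFT
t=7  I3 RO, I4→ADD
t=8  I3 EX, I4 RO, I5→LSU
t=9  I3 WR R7, I5 RO, I6→MUL
t=10  I4 EX, I5 EX, I6 RO
t=11  I4 WR R2, I5 WR R5
t=12  I7→ADD
t=13  I7 RO, I8→LSU
t=14  I8 RO
t=15  I7 EX, I8 EX
t=16  I6 EX, I7 WR R7, I8 WR R5
t=17  I6 WR R1

cycle = 8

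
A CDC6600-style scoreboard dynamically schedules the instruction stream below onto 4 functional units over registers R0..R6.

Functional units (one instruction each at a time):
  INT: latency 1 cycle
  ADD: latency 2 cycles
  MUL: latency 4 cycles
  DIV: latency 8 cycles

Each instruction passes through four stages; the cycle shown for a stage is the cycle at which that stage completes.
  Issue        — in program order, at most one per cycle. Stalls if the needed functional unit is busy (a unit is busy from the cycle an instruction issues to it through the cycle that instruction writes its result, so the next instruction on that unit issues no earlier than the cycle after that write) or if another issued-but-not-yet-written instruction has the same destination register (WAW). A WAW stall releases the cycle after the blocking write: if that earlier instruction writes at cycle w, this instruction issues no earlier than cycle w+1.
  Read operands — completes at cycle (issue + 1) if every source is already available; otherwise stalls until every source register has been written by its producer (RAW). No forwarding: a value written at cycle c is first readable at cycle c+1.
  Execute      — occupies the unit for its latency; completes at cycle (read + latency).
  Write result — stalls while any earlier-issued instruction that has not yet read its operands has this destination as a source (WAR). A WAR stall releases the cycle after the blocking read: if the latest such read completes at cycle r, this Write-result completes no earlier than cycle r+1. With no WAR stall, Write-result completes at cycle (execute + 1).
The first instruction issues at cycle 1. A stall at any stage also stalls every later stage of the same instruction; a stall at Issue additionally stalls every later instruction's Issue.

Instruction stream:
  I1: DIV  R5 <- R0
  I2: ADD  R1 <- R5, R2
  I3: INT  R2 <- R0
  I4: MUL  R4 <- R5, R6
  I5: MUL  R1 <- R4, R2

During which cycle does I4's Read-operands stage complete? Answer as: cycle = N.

cycle = 12

[1] I1 issues→DIV
[2] I1 reads · I2 issues→ADD
[3] I3 issues→INT
[4] I3 reads · I4 issues→MUL
[5] I3 exec-done
[10] I1 exec-done
[11] I1 writes R5
[12] I2 reads · I4 reads
[13] I3 writes R2
[14] I2 exec-done
[15] I2 writes R1
[16] I4 exec-done
[17] I4 writes R4
[18] I5 issues→MUL
[19] I5 reads
[23] I5 exec-done
[24] I5 writes R1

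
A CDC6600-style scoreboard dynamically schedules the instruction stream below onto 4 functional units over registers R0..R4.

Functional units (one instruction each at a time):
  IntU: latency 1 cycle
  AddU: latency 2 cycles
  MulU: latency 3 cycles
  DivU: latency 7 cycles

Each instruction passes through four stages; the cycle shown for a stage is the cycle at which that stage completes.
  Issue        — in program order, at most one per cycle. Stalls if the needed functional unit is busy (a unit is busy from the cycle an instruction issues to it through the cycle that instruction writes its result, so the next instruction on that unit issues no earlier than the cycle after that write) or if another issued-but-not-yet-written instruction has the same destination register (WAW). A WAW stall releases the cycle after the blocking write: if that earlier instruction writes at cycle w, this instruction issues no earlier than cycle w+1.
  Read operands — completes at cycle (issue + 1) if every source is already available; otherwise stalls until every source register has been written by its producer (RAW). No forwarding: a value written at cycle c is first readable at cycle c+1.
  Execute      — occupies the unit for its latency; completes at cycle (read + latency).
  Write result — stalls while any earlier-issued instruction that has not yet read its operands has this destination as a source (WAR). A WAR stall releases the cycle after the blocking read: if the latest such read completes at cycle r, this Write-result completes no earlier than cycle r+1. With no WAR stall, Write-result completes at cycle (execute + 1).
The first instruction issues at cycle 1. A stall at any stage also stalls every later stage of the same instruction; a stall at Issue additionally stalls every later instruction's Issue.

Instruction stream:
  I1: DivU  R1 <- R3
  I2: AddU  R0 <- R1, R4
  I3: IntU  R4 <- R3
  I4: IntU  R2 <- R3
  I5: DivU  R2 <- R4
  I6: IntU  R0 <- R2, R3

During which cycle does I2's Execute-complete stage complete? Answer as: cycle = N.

c1: issue I1 (DivU)
c2: I1 read-ops | issue I2 (AddU)
c3: issue I3 (IntU)
c4: I3 read-ops
c5: I3 finished on IntU
c9: I1 finished on DivU
c10: I1→R1
c11: I2 read-ops
c12: I3→R4
c13: I2 finished on AddU | issue I4 (IntU)
c14: I2→R0 | I4 read-ops
c15: I4 finished on IntU
c16: I4→R2
c17: issue I5 (DivU)
c18: I5 read-ops | issue I6 (IntU)
c25: I5 finished on DivU
c26: I5→R2
c27: I6 read-ops
c28: I6 finished on IntU
c29: I6→R0

cycle = 13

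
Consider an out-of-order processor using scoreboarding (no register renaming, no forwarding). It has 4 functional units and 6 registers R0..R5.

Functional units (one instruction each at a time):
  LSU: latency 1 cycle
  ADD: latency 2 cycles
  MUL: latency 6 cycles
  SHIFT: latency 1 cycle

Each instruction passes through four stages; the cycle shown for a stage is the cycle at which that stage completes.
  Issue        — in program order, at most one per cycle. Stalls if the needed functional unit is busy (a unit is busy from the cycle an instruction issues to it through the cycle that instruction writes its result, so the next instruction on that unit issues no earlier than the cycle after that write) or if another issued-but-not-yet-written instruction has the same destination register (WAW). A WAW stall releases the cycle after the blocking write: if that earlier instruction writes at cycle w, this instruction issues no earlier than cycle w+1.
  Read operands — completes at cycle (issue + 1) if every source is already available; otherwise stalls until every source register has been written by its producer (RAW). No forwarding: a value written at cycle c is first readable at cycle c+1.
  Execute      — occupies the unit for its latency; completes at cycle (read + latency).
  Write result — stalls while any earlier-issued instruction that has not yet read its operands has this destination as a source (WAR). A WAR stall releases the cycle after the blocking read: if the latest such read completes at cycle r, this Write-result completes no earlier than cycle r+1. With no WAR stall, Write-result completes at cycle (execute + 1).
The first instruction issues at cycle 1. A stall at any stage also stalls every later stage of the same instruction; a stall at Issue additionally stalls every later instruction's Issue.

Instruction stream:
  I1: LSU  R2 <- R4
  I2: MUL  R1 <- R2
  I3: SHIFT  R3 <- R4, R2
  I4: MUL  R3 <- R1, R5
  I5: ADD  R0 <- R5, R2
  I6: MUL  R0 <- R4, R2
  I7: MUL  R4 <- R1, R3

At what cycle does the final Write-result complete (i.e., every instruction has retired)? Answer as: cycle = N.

cycle 1: issue I1 (LSU)
cycle 2: I1 read-ops, issue I2 (MUL)
cycle 3: I1 finished on LSU, issue I3 (SHIFT)
cycle 4: I1→R2
cycle 5: I2 read-ops, I3 read-ops
cycle 6: I3 finished on SHIFT
cycle 7: I3→R3
cycle 11: I2 finished on MUL
cycle 12: I2→R1
cycle 13: issue I4 (MUL)
cycle 14: I4 read-ops, issue I5 (ADD)
cycle 15: I5 read-ops
cycle 17: I5 finished on ADD
cycle 18: I5→R0
cycle 20: I4 finished on MUL
cycle 21: I4→R3
cycle 22: issue I6 (MUL)
cycle 23: I6 read-ops
cycle 29: I6 finished on MUL
cycle 30: I6→R0
cycle 31: issue I7 (MUL)
cycle 32: I7 read-ops
cycle 38: I7 finished on MUL
cycle 39: I7→R4

cycle = 39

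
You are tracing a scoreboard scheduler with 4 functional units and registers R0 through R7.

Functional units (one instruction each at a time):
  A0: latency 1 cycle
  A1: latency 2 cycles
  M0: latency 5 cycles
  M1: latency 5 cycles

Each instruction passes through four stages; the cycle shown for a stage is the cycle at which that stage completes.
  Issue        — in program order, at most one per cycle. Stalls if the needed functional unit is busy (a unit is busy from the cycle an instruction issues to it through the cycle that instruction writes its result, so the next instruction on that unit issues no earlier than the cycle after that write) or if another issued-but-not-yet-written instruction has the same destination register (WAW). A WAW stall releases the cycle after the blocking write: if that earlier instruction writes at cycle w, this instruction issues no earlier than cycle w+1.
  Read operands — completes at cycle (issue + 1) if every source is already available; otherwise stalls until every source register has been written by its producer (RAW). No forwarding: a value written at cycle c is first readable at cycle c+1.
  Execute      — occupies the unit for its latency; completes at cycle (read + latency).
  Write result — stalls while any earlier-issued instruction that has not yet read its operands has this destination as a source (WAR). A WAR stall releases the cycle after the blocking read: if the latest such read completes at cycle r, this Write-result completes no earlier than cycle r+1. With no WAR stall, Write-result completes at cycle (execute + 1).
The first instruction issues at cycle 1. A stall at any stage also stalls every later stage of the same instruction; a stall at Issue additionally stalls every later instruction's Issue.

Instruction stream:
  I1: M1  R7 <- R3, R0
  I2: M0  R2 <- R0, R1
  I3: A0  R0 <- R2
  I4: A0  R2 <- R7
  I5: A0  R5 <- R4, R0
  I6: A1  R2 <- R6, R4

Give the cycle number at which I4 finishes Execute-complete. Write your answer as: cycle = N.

cycle = 15

1) issue 1, read 2, done 7, write 8
2) issue 2, read 3, done 8, write 9
3) issue 3, read 10, done 11, write 12  <RAW R2: wait I2 write@9>
4) issue 13, read 14, done 15, write 16  <struct: A0 busy until I3 writes@12>
5) issue 17, read 18, done 19, write 20  <struct: A0 busy until I4 writes@16>
6) issue 18, read 19, done 21, write 22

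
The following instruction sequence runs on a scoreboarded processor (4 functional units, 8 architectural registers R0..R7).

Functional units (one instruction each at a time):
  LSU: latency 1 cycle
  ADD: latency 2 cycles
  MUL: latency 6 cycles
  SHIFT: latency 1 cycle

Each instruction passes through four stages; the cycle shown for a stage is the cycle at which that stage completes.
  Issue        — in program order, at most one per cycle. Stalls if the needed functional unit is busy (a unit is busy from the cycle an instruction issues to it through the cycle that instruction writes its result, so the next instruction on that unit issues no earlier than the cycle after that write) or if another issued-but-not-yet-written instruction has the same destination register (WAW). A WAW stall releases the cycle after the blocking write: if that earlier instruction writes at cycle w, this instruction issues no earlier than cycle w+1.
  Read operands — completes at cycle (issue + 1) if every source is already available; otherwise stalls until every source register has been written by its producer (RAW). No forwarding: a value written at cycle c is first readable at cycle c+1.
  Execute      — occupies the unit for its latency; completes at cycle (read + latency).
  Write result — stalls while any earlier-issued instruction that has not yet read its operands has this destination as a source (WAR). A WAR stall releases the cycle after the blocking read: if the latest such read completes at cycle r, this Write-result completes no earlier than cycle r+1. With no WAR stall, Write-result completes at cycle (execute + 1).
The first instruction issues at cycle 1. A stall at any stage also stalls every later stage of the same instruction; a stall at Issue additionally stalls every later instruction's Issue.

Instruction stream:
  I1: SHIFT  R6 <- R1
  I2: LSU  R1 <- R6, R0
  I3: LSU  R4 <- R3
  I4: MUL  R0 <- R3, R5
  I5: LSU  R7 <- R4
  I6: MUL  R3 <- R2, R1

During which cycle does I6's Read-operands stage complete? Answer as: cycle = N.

cycle = 19

I1: IS=1 RO=2 EX=3 WR=4
I2: IS=2 RO=5 EX=6 WR=7  [RAW R6: wait I1 write@4]
I3: IS=8 RO=9 EX=10 WR=11  [struct: LSU busy until I2 writes@7]
I4: IS=9 RO=10 EX=16 WR=17
I5: IS=12 RO=13 EX=14 WR=15  [struct: LSU busy until I3 writes@11]
I6: IS=18 RO=19 EX=25 WR=26  [struct: MUL busy until I4 writes@17]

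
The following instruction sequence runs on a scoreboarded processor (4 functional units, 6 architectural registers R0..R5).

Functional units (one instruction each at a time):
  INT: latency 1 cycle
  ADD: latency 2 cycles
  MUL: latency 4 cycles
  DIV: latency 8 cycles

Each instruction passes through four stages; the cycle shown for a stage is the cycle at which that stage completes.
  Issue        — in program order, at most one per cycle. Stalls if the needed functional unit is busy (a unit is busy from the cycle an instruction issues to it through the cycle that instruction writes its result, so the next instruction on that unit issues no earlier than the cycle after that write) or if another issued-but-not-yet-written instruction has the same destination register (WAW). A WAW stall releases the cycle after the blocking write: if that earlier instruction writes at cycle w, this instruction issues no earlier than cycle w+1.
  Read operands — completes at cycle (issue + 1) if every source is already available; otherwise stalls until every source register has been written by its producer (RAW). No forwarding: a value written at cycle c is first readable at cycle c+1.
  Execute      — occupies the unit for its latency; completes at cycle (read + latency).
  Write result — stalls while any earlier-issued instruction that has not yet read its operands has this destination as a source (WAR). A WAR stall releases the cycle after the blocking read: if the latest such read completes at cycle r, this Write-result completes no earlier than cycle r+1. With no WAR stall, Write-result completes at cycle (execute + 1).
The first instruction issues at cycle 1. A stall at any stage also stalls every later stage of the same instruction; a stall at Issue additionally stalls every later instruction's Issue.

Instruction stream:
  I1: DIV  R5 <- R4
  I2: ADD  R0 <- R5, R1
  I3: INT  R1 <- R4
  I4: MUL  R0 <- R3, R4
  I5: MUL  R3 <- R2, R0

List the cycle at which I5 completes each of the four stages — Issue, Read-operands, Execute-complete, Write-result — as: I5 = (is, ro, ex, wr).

[I1] 1/2/10/11
[I2] 2/12/14/15  (RAW R5: wait I1 write@11)
[I3] 3/4/5/13  (WAR R1: wait I2 read@12)
[I4] 16/17/21/22  (WAW R0: wait I2 write@15)
[I5] 23/24/28/29  (struct: MUL busy until I4 writes@22)

I5 = (23, 24, 28, 29)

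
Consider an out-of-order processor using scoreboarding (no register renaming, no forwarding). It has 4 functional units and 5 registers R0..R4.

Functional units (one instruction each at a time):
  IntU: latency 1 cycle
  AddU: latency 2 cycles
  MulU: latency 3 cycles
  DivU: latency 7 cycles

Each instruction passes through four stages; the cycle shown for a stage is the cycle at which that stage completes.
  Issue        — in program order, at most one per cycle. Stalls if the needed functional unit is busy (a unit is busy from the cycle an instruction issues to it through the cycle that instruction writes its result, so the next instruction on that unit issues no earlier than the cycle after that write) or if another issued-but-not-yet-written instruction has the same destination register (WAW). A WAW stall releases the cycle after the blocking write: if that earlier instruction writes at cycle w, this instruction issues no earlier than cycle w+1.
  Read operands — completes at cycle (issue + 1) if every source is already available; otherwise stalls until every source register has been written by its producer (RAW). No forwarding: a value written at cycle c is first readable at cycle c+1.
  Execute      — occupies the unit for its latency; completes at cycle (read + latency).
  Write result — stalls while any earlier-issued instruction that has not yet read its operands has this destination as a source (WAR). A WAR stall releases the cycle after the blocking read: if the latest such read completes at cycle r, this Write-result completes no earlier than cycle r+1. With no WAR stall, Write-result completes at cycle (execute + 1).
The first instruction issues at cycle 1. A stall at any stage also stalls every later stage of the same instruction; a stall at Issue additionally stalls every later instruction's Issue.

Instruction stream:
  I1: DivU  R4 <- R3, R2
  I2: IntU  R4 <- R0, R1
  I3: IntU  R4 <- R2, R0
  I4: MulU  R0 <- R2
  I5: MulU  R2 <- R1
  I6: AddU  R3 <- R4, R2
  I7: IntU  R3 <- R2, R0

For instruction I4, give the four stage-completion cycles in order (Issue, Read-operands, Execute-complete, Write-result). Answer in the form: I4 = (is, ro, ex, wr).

I4 = (16, 17, 20, 21)

cycle 1: issue I1 (DivU)
cycle 2: I1 read-ops
cycle 9: I1 finished on DivU
cycle 10: I1→R4
cycle 11: issue I2 (IntU)
cycle 12: I2 read-ops
cycle 13: I2 finished on IntU
cycle 14: I2→R4
cycle 15: issue I3 (IntU)
cycle 16: I3 read-ops · issue I4 (MulU)
cycle 17: I3 finished on IntU · I4 read-ops
cycle 18: I3→R4
cycle 20: I4 finished on MulU
cycle 21: I4→R0
cycle 22: issue I5 (MulU)
cycle 23: I5 read-ops · issue I6 (AddU)
cycle 26: I5 finished on MulU
cycle 27: I5→R2
cycle 28: I6 read-ops
cycle 30: I6 finished on AddU
cycle 31: I6→R3
cycle 32: issue I7 (IntU)
cycle 33: I7 read-ops
cycle 34: I7 finished on IntU
cycle 35: I7→R3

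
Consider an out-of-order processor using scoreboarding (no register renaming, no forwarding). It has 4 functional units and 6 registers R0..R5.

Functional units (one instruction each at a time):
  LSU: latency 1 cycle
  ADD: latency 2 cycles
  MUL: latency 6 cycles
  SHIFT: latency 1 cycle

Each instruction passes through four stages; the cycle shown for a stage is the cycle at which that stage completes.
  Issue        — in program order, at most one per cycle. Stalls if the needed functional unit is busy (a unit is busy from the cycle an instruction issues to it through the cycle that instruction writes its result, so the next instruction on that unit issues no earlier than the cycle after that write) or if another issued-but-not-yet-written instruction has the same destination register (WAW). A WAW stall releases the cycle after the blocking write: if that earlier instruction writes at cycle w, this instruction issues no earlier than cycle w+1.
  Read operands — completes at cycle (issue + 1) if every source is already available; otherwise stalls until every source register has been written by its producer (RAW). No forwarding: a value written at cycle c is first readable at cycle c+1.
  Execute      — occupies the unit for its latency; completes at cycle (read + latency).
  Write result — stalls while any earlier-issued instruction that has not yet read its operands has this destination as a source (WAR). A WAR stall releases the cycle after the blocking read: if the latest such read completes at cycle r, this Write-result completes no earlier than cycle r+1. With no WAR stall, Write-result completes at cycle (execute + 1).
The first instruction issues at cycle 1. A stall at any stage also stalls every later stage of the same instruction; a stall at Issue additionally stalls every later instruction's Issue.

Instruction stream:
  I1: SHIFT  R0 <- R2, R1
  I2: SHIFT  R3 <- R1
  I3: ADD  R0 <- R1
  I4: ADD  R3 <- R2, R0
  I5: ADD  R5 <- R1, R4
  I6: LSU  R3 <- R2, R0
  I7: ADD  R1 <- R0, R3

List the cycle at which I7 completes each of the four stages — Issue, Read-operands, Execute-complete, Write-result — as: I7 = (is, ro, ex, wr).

I7 = (21, 22, 24, 25)

  I1 | 1 | 2 | 3 | 4
  I2 | 5 | 6 | 7 | 8   struct: SHIFT busy until I1 writes@4
  I3 | 6 | 7 | 9 | 10
  I4 | 11 | 12 | 14 | 15   struct: ADD busy until I3 writes@10
  I5 | 16 | 17 | 19 | 20   struct: ADD busy until I4 writes@15
  I6 | 17 | 18 | 19 | 20
  I7 | 21 | 22 | 24 | 25   struct: ADD busy until I5 writes@20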